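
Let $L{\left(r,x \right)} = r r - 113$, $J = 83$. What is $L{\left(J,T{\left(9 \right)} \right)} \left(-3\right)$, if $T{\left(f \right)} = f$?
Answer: $-20328$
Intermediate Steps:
$L{\left(r,x \right)} = -113 + r^{2}$ ($L{\left(r,x \right)} = r^{2} - 113 = -113 + r^{2}$)
$L{\left(J,T{\left(9 \right)} \right)} \left(-3\right) = \left(-113 + 83^{2}\right) \left(-3\right) = \left(-113 + 6889\right) \left(-3\right) = 6776 \left(-3\right) = -20328$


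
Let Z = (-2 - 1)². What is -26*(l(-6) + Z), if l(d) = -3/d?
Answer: -247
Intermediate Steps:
Z = 9 (Z = (-3)² = 9)
-26*(l(-6) + Z) = -26*(-3/(-6) + 9) = -26*(-3*(-⅙) + 9) = -26*(½ + 9) = -26*19/2 = -247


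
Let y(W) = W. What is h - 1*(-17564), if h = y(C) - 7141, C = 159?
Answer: 10582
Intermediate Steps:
h = -6982 (h = 159 - 7141 = -6982)
h - 1*(-17564) = -6982 - 1*(-17564) = -6982 + 17564 = 10582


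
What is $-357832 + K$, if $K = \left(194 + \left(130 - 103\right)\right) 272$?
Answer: $-297720$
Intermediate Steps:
$K = 60112$ ($K = \left(194 + \left(130 - 103\right)\right) 272 = \left(194 + 27\right) 272 = 221 \cdot 272 = 60112$)
$-357832 + K = -357832 + 60112 = -297720$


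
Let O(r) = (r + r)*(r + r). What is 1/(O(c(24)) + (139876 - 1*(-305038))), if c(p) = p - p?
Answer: 1/444914 ≈ 2.2476e-6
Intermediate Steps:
c(p) = 0
O(r) = 4*r**2 (O(r) = (2*r)*(2*r) = 4*r**2)
1/(O(c(24)) + (139876 - 1*(-305038))) = 1/(4*0**2 + (139876 - 1*(-305038))) = 1/(4*0 + (139876 + 305038)) = 1/(0 + 444914) = 1/444914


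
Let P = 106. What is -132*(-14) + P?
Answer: 1954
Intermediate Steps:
-132*(-14) + P = -132*(-14) + 106 = 1848 + 106 = 1954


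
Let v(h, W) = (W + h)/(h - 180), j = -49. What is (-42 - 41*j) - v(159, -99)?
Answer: 13789/7 ≈ 1969.9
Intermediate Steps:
v(h, W) = (W + h)/(-180 + h)
(-42 - 41*j) - v(159, -99) = (-42 - 41*(-49)) - (-99 + 159)/(-180 + 159) = (-42 + 2009) - 60/(-21) = 1967 - (-1)*60/21 = 1967 - 1*(-20/7) = 1967 + 20/7 = 13789/7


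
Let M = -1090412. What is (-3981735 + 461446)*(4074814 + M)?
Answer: -10505957532178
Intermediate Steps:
(-3981735 + 461446)*(4074814 + M) = (-3981735 + 461446)*(4074814 - 1090412) = -3520289*2984402 = -10505957532178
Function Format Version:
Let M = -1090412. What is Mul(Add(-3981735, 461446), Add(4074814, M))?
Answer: -10505957532178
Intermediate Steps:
Mul(Add(-3981735, 461446), Add(4074814, M)) = Mul(Add(-3981735, 461446), Add(4074814, -1090412)) = Mul(-3520289, 2984402) = -10505957532178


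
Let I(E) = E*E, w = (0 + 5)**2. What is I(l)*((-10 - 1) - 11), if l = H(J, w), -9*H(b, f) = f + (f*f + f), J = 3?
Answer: -123750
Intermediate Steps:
w = 25 (w = 5**2 = 25)
H(b, f) = -2*f/9 - f**2/9 (H(b, f) = -(f + (f*f + f))/9 = -(f + (f**2 + f))/9 = -(f + (f + f**2))/9 = -(f**2 + 2*f)/9 = -2*f/9 - f**2/9)
l = -75 (l = -1/9*25*(2 + 25) = -1/9*25*27 = -75)
I(E) = E**2
I(l)*((-10 - 1) - 11) = (-75)**2*((-10 - 1) - 11) = 5625*(-11 - 11) = 5625*(-22) = -123750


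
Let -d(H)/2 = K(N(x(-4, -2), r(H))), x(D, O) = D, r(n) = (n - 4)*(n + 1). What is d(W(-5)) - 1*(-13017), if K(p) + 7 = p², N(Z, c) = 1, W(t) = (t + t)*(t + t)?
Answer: 13029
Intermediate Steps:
r(n) = (1 + n)*(-4 + n) (r(n) = (-4 + n)*(1 + n) = (1 + n)*(-4 + n))
W(t) = 4*t² (W(t) = (2*t)*(2*t) = 4*t²)
K(p) = -7 + p²
d(H) = 12 (d(H) = -2*(-7 + 1²) = -2*(-7 + 1) = -2*(-6) = 12)
d(W(-5)) - 1*(-13017) = 12 - 1*(-13017) = 12 + 13017 = 13029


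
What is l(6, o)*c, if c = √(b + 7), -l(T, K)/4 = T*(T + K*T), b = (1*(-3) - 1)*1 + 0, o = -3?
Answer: 288*√3 ≈ 498.83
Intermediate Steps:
b = -4 (b = (-3 - 1)*1 + 0 = -4*1 + 0 = -4 + 0 = -4)
l(T, K) = -4*T*(T + K*T)
c = √3 (c = √(-4 + 7) = √3 ≈ 1.7320)
l(6, o)*c = (4*6²*(-1 - 1*(-3)))*√3 = (4*36*(-1 + 3))*√3 = (4*36*2)*√3 = 288*√3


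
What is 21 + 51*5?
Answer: 276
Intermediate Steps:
21 + 51*5 = 21 + 255 = 276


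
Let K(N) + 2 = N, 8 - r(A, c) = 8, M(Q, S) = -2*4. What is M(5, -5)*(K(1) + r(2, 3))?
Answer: 8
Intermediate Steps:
M(Q, S) = -8
r(A, c) = 0 (r(A, c) = 8 - 1*8 = 8 - 8 = 0)
K(N) = -2 + N
M(5, -5)*(K(1) + r(2, 3)) = -8*((-2 + 1) + 0) = -8*(-1 + 0) = -8*(-1) = 8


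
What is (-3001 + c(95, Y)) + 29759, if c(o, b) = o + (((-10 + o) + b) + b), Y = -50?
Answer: 26838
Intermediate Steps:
c(o, b) = -10 + 2*b + 2*o (c(o, b) = o + ((-10 + b + o) + b) = o + (-10 + o + 2*b) = -10 + 2*b + 2*o)
(-3001 + c(95, Y)) + 29759 = (-3001 + (-10 + 2*(-50) + 2*95)) + 29759 = (-3001 + (-10 - 100 + 190)) + 29759 = (-3001 + 80) + 29759 = -2921 + 29759 = 26838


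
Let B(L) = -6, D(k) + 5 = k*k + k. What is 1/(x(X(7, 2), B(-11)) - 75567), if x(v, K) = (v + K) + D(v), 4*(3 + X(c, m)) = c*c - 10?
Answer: -16/1208303 ≈ -1.3242e-5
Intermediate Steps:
D(k) = -5 + k + k**2 (D(k) = -5 + (k*k + k) = -5 + (k**2 + k) = -5 + (k + k**2) = -5 + k + k**2)
X(c, m) = -11/2 + c**2/4 (X(c, m) = -3 + (c*c - 10)/4 = -3 + (c**2 - 10)/4 = -3 + (-10 + c**2)/4 = -3 + (-5/2 + c**2/4) = -11/2 + c**2/4)
x(v, K) = -5 + K + v**2 + 2*v (x(v, K) = (v + K) + (-5 + v + v**2) = (K + v) + (-5 + v + v**2) = -5 + K + v**2 + 2*v)
1/(x(X(7, 2), B(-11)) - 75567) = 1/((-5 - 6 + (-11/2 + (1/4)*7**2)**2 + 2*(-11/2 + (1/4)*7**2)) - 75567) = 1/((-5 - 6 + (-11/2 + (1/4)*49)**2 + 2*(-11/2 + (1/4)*49)) - 75567) = 1/((-5 - 6 + (-11/2 + 49/4)**2 + 2*(-11/2 + 49/4)) - 75567) = 1/((-5 - 6 + (27/4)**2 + 2*(27/4)) - 75567) = 1/((-5 - 6 + 729/16 + 27/2) - 75567) = 1/(769/16 - 75567) = 1/(-1208303/16) = -16/1208303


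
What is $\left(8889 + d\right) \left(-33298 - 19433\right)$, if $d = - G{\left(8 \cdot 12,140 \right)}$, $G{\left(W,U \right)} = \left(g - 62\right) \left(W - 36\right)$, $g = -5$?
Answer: $-680704479$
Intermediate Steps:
$G{\left(W,U \right)} = 2412 - 67 W$ ($G{\left(W,U \right)} = \left(-5 - 62\right) \left(W - 36\right) = - 67 \left(W - 36\right) = - 67 \left(-36 + W\right) = 2412 - 67 W$)
$d = 4020$ ($d = - (2412 - 67 \cdot 8 \cdot 12) = - (2412 - 6432) = \left(-1\right) \left(-4020\right) = 4020$)
$\left(8889 + d\right) \left(-33298 - 19433\right) = \left(8889 + 4020\right) \left(-33298 - 19433\right) = 12909 \left(-52731\right) = -680704479$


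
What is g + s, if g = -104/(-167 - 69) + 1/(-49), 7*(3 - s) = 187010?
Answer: -77225242/2891 ≈ -26712.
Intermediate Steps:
s = -186989/7 (s = 3 - ⅐*187010 = 3 - 187010/7 = -186989/7 ≈ -26713.)
g = 1215/2891 (g = -104/(-236) - 1/49 = -1/236*(-104) - 1/49 = 26/59 - 1/49 = 1215/2891 ≈ 0.42027)
g + s = 1215/2891 - 186989/7 = -77225242/2891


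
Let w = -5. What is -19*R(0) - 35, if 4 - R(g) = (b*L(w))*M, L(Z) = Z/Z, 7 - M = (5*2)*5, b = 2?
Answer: -1745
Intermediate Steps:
M = -43 (M = 7 - 5*2*5 = 7 - 10*5 = 7 - 1*50 = 7 - 50 = -43)
L(Z) = 1
R(g) = 90 (R(g) = 4 - 2*1*(-43) = 4 - 2*(-43) = 4 - 1*(-86) = 4 + 86 = 90)
-19*R(0) - 35 = -19*90 - 35 = -1710 - 35 = -1745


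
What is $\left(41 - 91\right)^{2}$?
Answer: $2500$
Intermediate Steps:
$\left(41 - 91\right)^{2} = \left(-50\right)^{2} = 2500$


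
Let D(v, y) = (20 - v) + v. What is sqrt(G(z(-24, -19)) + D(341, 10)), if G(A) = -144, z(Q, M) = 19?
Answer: 2*I*sqrt(31) ≈ 11.136*I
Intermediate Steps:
D(v, y) = 20
sqrt(G(z(-24, -19)) + D(341, 10)) = sqrt(-144 + 20) = sqrt(-124) = 2*I*sqrt(31)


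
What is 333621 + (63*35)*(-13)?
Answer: 304956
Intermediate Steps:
333621 + (63*35)*(-13) = 333621 + 2205*(-13) = 333621 - 28665 = 304956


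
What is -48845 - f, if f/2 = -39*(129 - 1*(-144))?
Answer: -27551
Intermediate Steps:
f = -21294 (f = 2*(-39*(129 - 1*(-144))) = 2*(-39*(129 + 144)) = 2*(-39*273) = 2*(-10647) = -21294)
-48845 - f = -48845 - 1*(-21294) = -48845 + 21294 = -27551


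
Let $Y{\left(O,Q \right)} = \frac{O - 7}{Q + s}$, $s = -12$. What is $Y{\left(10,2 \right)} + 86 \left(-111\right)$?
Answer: $- \frac{95463}{10} \approx -9546.3$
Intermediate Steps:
$Y{\left(O,Q \right)} = \frac{-7 + O}{-12 + Q}$ ($Y{\left(O,Q \right)} = \frac{O - 7}{Q - 12} = \frac{-7 + O}{-12 + Q}$)
$Y{\left(10,2 \right)} + 86 \left(-111\right) = \frac{-7 + 10}{-12 + 2} + 86 \left(-111\right) = \frac{1}{-10} \cdot 3 - 9546 = \left(- \frac{1}{10}\right) 3 - 9546 = - \frac{3}{10} - 9546 = - \frac{95463}{10}$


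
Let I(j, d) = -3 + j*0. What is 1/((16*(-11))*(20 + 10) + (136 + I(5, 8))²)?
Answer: 1/12409 ≈ 8.0587e-5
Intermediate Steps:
I(j, d) = -3 (I(j, d) = -3 + 0 = -3)
1/((16*(-11))*(20 + 10) + (136 + I(5, 8))²) = 1/((16*(-11))*(20 + 10) + (136 - 3)²) = 1/(-176*30 + 133²) = 1/(-5280 + 17689) = 1/12409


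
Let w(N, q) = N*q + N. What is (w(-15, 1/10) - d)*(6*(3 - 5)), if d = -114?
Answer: -1170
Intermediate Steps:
w(N, q) = N + N*q
(w(-15, 1/10) - d)*(6*(3 - 5)) = (-15*(1 + 1/10) - 1*(-114))*(6*(3 - 5)) = (-15*(1 + 1/10) + 114)*(6*(-2)) = (-15*11/10 + 114)*(-12) = (-33/2 + 114)*(-12) = (195/2)*(-12) = -1170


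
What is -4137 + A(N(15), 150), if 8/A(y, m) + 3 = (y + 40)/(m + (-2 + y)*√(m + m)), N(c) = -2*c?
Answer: -6652437/1607 + 16*√3/1607 ≈ -4139.6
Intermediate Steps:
A(y, m) = 8/(-3 + (40 + y)/(m + √2*√m*(-2 + y))) (A(y, m) = 8/(-3 + (y + 40)/(m + (-2 + y)*√(m + m))) = 8/(-3 + (40 + y)/(m + (-2 + y)*√(2*m))) = 8/(-3 + (40 + y)/(m + (-2 + y)*(√2*√m))) = 8/(-3 + (40 + y)/(m + √2*√m*(-2 + y))))
-4137 + A(N(15), 150) = -4137 + 8*(150 - 2*√2*√150 + (-2*15)*√2*√150)/(40 - 2*15 - 3*150 + 6*√2*√150 - 3*(-2*15)*√2*√150) = -4137 + 8*(150 - 2*√2*5*√6 - 30*√2*5*√6)/(40 - 30 - 450 + 6*√2*(5*√6) - 3*(-30)*√2*5*√6) = -4137 + 8*(150 - 20*√3 - 300*√3)/(40 - 30 - 450 + 60*√3 + 900*√3) = -4137 + 8*(150 - 320*√3)/(-440 + 960*√3)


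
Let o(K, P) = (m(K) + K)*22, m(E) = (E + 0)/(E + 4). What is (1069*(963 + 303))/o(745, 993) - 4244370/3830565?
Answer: 42563609111861/523191336250 ≈ 81.354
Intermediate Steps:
m(E) = E/(4 + E)
o(K, P) = 22*K + 22*K/(4 + K) (o(K, P) = (K/(4 + K) + K)*22 = (K + K/(4 + K))*22 = 22*K + 22*K/(4 + K))
(1069*(963 + 303))/o(745, 993) - 4244370/3830565 = (1069*(963 + 303))/((22*745*(5 + 745)/(4 + 745))) - 4244370/3830565 = (1069*1266)/((22*745*750/749)) - 4244370*1/3830565 = 1353354/((22*745*(1/749)*750)) - 282958/255371 = 1353354/(12292500/749) - 282958/255371 = 1353354*(749/12292500) - 282958/255371 = 168943691/2048750 - 282958/255371 = 42563609111861/523191336250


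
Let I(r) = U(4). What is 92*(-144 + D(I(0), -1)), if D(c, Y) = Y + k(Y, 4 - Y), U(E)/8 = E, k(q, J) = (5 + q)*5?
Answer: -11500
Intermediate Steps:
k(q, J) = 25 + 5*q
U(E) = 8*E
I(r) = 32 (I(r) = 8*4 = 32)
D(c, Y) = 25 + 6*Y (D(c, Y) = Y + (25 + 5*Y) = 25 + 6*Y)
92*(-144 + D(I(0), -1)) = 92*(-144 + (25 + 6*(-1))) = 92*(-144 + (25 - 6)) = 92*(-144 + 19) = 92*(-125) = -11500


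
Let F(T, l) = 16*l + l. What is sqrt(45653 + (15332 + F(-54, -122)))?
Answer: sqrt(58911) ≈ 242.72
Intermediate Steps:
F(T, l) = 17*l
sqrt(45653 + (15332 + F(-54, -122))) = sqrt(45653 + (15332 + 17*(-122))) = sqrt(45653 + (15332 - 2074)) = sqrt(45653 + 13258) = sqrt(58911)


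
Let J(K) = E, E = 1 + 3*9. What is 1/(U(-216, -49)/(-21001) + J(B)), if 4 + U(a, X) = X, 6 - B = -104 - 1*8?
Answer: 21001/588081 ≈ 0.035711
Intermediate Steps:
B = 118 (B = 6 - (-104 - 1*8) = 6 - (-104 - 8) = 6 - 1*(-112) = 6 + 112 = 118)
U(a, X) = -4 + X
E = 28 (E = 1 + 27 = 28)
J(K) = 28
1/(U(-216, -49)/(-21001) + J(B)) = 1/((-4 - 49)/(-21001) + 28) = 1/(-53*(-1/21001) + 28) = 1/(53/21001 + 28) = 1/(588081/21001) = 21001/588081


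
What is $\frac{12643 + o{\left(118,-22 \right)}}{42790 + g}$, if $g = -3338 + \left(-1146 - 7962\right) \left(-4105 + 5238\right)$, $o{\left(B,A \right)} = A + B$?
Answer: $- \frac{12739}{10279912} \approx -0.0012392$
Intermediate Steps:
$g = -10322702$ ($g = -3338 - 10319364 = -10322702$)
$\frac{12643 + o{\left(118,-22 \right)}}{42790 + g} = \frac{12643 + \left(-22 + 118\right)}{42790 - 10322702} = \frac{12643 + 96}{-10279912} = 12739 \left(- \frac{1}{10279912}\right) = - \frac{12739}{10279912}$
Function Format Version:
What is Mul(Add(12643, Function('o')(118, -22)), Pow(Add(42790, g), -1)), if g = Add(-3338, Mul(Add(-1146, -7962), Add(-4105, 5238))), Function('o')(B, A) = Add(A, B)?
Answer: Rational(-12739, 10279912) ≈ -0.0012392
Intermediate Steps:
g = -10322702 (g = Add(-3338, Mul(-9108, 1133)) = Add(-3338, -10319364) = -10322702)
Mul(Add(12643, Function('o')(118, -22)), Pow(Add(42790, g), -1)) = Mul(Add(12643, Add(-22, 118)), Pow(Add(42790, -10322702), -1)) = Mul(Add(12643, 96), Pow(-10279912, -1)) = Mul(12739, Rational(-1, 10279912)) = Rational(-12739, 10279912)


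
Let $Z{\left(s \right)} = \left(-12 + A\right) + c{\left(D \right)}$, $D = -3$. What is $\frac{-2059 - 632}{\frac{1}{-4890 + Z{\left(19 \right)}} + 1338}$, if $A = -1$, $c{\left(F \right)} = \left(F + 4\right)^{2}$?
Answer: $- \frac{13191282}{6558875} \approx -2.0112$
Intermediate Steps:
$c{\left(F \right)} = \left(4 + F\right)^{2}$
$Z{\left(s \right)} = -12$ ($Z{\left(s \right)} = \left(-12 - 1\right) + \left(4 - 3\right)^{2} = -13 + 1^{2} = -13 + 1 = -12$)
$\frac{-2059 - 632}{\frac{1}{-4890 + Z{\left(19 \right)}} + 1338} = \frac{-2059 - 632}{\frac{1}{-4890 - 12} + 1338} = - \frac{2691}{\frac{1}{-4902} + 1338} = - \frac{2691}{- \frac{1}{4902} + 1338} = - \frac{2691}{\frac{6558875}{4902}} = \left(-2691\right) \frac{4902}{6558875} = - \frac{13191282}{6558875}$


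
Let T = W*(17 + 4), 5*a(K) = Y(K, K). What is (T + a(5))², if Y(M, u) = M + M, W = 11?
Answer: 54289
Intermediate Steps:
Y(M, u) = 2*M
a(K) = 2*K/5 (a(K) = (2*K)/5 = 2*K/5)
T = 231 (T = 11*(17 + 4) = 11*21 = 231)
(T + a(5))² = (231 + (⅖)*5)² = (231 + 2)² = 233² = 54289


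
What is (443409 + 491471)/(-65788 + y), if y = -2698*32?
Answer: -233720/38031 ≈ -6.1455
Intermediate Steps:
y = -86336 (y = -142*608 = -86336)
(443409 + 491471)/(-65788 + y) = (443409 + 491471)/(-65788 - 86336) = 934880/(-152124) = 934880*(-1/152124) = -233720/38031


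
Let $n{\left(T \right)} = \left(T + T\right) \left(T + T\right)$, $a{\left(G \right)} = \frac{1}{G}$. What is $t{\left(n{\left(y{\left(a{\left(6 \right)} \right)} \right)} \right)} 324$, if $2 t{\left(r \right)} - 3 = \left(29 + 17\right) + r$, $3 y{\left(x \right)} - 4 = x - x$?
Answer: $9090$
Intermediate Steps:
$y{\left(x \right)} = \frac{4}{3}$ ($y{\left(x \right)} = \frac{4}{3} + \frac{x - x}{3} = \frac{4}{3} + \frac{1}{3} \cdot 0 = \frac{4}{3} + 0 = \frac{4}{3}$)
$n{\left(T \right)} = 4 T^{2}$ ($n{\left(T \right)} = 2 T 2 T = 4 T^{2}$)
$t{\left(r \right)} = \frac{49}{2} + \frac{r}{2}$ ($t{\left(r \right)} = \frac{3}{2} + \frac{\left(29 + 17\right) + r}{2} = \frac{3}{2} + \frac{46 + r}{2} = \frac{3}{2} + \left(23 + \frac{r}{2}\right) = \frac{49}{2} + \frac{r}{2}$)
$t{\left(n{\left(y{\left(a{\left(6 \right)} \right)} \right)} \right)} 324 = \left(\frac{49}{2} + \frac{4 \left(\frac{4}{3}\right)^{2}}{2}\right) 324 = \left(\frac{49}{2} + \frac{4 \cdot \frac{16}{9}}{2}\right) 324 = \left(\frac{49}{2} + \frac{1}{2} \cdot \frac{64}{9}\right) 324 = \left(\frac{49}{2} + \frac{32}{9}\right) 324 = \frac{505}{18} \cdot 324 = 9090$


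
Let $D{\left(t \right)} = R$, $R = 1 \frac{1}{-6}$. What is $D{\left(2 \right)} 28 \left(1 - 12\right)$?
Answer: $\frac{154}{3} \approx 51.333$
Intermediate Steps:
$R = - \frac{1}{6}$ ($R = 1 \left(- \frac{1}{6}\right) = - \frac{1}{6} \approx -0.16667$)
$D{\left(t \right)} = - \frac{1}{6}$
$D{\left(2 \right)} 28 \left(1 - 12\right) = \left(- \frac{1}{6}\right) 28 \left(1 - 12\right) = \left(- \frac{14}{3}\right) \left(-11\right) = \frac{154}{3}$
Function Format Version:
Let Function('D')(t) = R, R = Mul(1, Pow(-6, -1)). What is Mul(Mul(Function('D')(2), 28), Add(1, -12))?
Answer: Rational(154, 3) ≈ 51.333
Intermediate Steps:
R = Rational(-1, 6) (R = Mul(1, Rational(-1, 6)) = Rational(-1, 6) ≈ -0.16667)
Function('D')(t) = Rational(-1, 6)
Mul(Mul(Function('D')(2), 28), Add(1, -12)) = Mul(Mul(Rational(-1, 6), 28), Add(1, -12)) = Mul(Rational(-14, 3), -11) = Rational(154, 3)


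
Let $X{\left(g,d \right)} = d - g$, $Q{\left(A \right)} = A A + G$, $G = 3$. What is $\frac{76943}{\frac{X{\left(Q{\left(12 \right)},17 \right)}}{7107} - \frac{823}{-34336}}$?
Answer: $\frac{18776088824736}{1385381} \approx 1.3553 \cdot 10^{7}$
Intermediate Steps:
$Q{\left(A \right)} = 3 + A^{2}$ ($Q{\left(A \right)} = A A + 3 = A^{2} + 3 = 3 + A^{2}$)
$\frac{76943}{\frac{X{\left(Q{\left(12 \right)},17 \right)}}{7107} - \frac{823}{-34336}} = \frac{76943}{\frac{17 - \left(3 + 12^{2}\right)}{7107} - \frac{823}{-34336}} = \frac{76943}{\left(17 - \left(3 + 144\right)\right) \frac{1}{7107} - - \frac{823}{34336}} = \frac{76943}{\left(17 - 147\right) \frac{1}{7107} + \frac{823}{34336}} = \frac{76943}{\left(-130\right) \frac{1}{7107} + \frac{823}{34336}} = \frac{76943}{- \frac{130}{7107} + \frac{823}{34336}} = \frac{76943}{\frac{1385381}{244025952}} = 76943 \cdot \frac{244025952}{1385381} = \frac{18776088824736}{1385381}$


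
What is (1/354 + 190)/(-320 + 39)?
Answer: -67261/99474 ≈ -0.67617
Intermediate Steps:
(1/354 + 190)/(-320 + 39) = (1/354 + 190)/(-281) = (67261/354)*(-1/281) = -67261/99474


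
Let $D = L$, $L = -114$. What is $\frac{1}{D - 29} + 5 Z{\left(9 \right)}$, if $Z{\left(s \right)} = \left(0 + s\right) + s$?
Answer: $\frac{12869}{143} \approx 89.993$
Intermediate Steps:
$D = -114$
$Z{\left(s \right)} = 2 s$ ($Z{\left(s \right)} = s + s = 2 s$)
$\frac{1}{D - 29} + 5 Z{\left(9 \right)} = \frac{1}{-114 - 29} + 5 \cdot 2 \cdot 9 = \frac{1}{-143} + 5 \cdot 18 = - \frac{1}{143} + 90 = \frac{12869}{143}$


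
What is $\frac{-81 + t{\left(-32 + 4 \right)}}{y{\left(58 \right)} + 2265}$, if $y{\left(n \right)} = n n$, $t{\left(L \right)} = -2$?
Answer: $- \frac{83}{5629} \approx -0.014745$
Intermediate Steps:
$y{\left(n \right)} = n^{2}$
$\frac{-81 + t{\left(-32 + 4 \right)}}{y{\left(58 \right)} + 2265} = \frac{-81 - 2}{58^{2} + 2265} = - \frac{83}{3364 + 2265} = - \frac{83}{5629}$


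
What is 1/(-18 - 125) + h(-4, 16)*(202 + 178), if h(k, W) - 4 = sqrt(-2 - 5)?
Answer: 217359/143 + 380*I*sqrt(7) ≈ 1520.0 + 1005.4*I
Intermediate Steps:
h(k, W) = 4 + I*sqrt(7) (h(k, W) = 4 + sqrt(-2 - 5) = 4 + sqrt(-7) = 4 + I*sqrt(7))
1/(-18 - 125) + h(-4, 16)*(202 + 178) = 1/(-18 - 125) + (4 + I*sqrt(7))*(202 + 178) = 1/(-143) + (4 + I*sqrt(7))*380 = -1/143 + (1520 + 380*I*sqrt(7)) = 217359/143 + 380*I*sqrt(7)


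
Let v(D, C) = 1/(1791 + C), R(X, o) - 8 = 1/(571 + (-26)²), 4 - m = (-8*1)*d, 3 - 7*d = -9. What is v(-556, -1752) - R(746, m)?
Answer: -387856/48633 ≈ -7.9752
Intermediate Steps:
d = 12/7 (d = 3/7 - ⅐*(-9) = 3/7 + 9/7 = 12/7 ≈ 1.7143)
m = 124/7 (m = 4 - (-8*1)*12/7 = 4 - (-8)*12/7 = 4 - 1*(-96/7) = 4 + 96/7 = 124/7 ≈ 17.714)
R(X, o) = 9977/1247 (R(X, o) = 8 + 1/(571 + (-26)²) = 8 + 1/(571 + 676) = 8 + 1/1247 = 9977/1247)
v(-556, -1752) - R(746, m) = 1/(1791 - 1752) - 1*9977/1247 = 1/39 - 9977/1247 = -387856/48633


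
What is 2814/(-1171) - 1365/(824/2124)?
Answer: -849338049/241226 ≈ -3520.9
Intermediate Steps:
2814/(-1171) - 1365/(824/2124) = 2814*(-1/1171) - 1365/(824*(1/2124)) = -2814/1171 - 1365/206/531 = -2814/1171 - 1365*531/206 = -2814/1171 - 724815/206 = -849338049/241226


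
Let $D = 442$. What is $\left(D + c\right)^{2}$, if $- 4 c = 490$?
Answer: $\frac{408321}{4} \approx 1.0208 \cdot 10^{5}$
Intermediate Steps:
$c = - \frac{245}{2}$ ($c = \left(- \frac{1}{4}\right) 490 = - \frac{245}{2} \approx -122.5$)
$\left(D + c\right)^{2} = \left(442 - \frac{245}{2}\right)^{2} = \left(\frac{639}{2}\right)^{2} = \frac{408321}{4}$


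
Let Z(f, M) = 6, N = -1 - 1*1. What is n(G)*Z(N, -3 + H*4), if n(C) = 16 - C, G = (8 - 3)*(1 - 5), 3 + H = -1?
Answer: 216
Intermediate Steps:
N = -2 (N = -1 - 1 = -2)
H = -4 (H = -3 - 1 = -4)
G = -20 (G = 5*(-4) = -20)
n(G)*Z(N, -3 + H*4) = (16 - 1*(-20))*6 = (16 + 20)*6 = 36*6 = 216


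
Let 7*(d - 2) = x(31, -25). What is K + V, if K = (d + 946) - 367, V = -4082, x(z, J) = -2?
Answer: -24509/7 ≈ -3501.3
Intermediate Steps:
d = 12/7 (d = 2 + (1/7)*(-2) = 2 - 2/7 = 12/7 ≈ 1.7143)
K = 4065/7 (K = (12/7 + 946) - 367 = 6634/7 - 367 = 4065/7 ≈ 580.71)
K + V = 4065/7 - 4082 = -24509/7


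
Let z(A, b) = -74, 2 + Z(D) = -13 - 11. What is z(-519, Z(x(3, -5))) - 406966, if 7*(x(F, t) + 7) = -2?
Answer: -407040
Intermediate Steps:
x(F, t) = -51/7 (x(F, t) = -7 + (⅐)*(-2) = -7 - 2/7 = -51/7)
Z(D) = -26 (Z(D) = -2 + (-13 - 11) = -2 - 24 = -26)
z(-519, Z(x(3, -5))) - 406966 = -74 - 406966 = -407040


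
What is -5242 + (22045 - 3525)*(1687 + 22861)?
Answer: 454623718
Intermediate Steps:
-5242 + (22045 - 3525)*(1687 + 22861) = -5242 + 18520*24548 = -5242 + 454628960 = 454623718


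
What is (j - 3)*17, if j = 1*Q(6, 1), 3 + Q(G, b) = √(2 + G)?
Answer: -102 + 34*√2 ≈ -53.917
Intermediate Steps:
Q(G, b) = -3 + √(2 + G)
j = -3 + 2*√2 (j = 1*(-3 + √(2 + 6)) = 1*(-3 + √8) = 1*(-3 + 2*√2) = -3 + 2*√2 ≈ -0.17157)
(j - 3)*17 = ((-3 + 2*√2) - 3)*17 = (-6 + 2*√2)*17 = -102 + 34*√2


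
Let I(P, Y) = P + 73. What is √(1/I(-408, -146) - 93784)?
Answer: 3*I*√1169434415/335 ≈ 306.24*I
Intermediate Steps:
I(P, Y) = 73 + P
√(1/I(-408, -146) - 93784) = √(1/(73 - 408) - 93784) = √(1/(-335) - 93784) = √(-1/335 - 93784) = √(-31417641/335) = 3*I*√1169434415/335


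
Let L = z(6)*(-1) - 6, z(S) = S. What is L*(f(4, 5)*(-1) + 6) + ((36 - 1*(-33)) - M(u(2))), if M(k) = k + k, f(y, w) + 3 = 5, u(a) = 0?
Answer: 21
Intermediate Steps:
f(y, w) = 2 (f(y, w) = -3 + 5 = 2)
M(k) = 2*k
L = -12 (L = 6*(-1) - 6 = -6 - 6 = -12)
L*(f(4, 5)*(-1) + 6) + ((36 - 1*(-33)) - M(u(2))) = -12*(2*(-1) + 6) + ((36 - 1*(-33)) - 2*0) = -12*(-2 + 6) + ((36 + 33) - 1*0) = -12*4 + (69 + 0) = -48 + 69 = 21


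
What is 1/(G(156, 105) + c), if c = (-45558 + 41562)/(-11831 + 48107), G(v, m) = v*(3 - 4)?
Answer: -3023/471921 ≈ -0.0064057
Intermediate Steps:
G(v, m) = -v (G(v, m) = v*(-1) = -v)
c = -333/3023 (c = -3996/36276 = -3996*1/36276 = -333/3023 ≈ -0.11016)
1/(G(156, 105) + c) = 1/(-1*156 - 333/3023) = 1/(-156 - 333/3023) = 1/(-471921/3023) = -3023/471921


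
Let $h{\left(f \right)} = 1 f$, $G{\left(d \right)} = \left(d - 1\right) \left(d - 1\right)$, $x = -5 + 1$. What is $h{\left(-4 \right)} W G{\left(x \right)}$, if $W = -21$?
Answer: $2100$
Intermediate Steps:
$x = -4$
$G{\left(d \right)} = \left(-1 + d\right)^{2}$ ($G{\left(d \right)} = \left(-1 + d\right) \left(-1 + d\right) = \left(-1 + d\right)^{2}$)
$h{\left(f \right)} = f$
$h{\left(-4 \right)} W G{\left(x \right)} = \left(-4\right) \left(-21\right) \left(-1 - 4\right)^{2} = 84 \left(-5\right)^{2} = 84 \cdot 25 = 2100$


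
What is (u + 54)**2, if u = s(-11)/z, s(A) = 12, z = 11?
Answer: 367236/121 ≈ 3035.0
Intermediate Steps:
u = 12/11 ≈ 1.0909
(u + 54)**2 = (12/11 + 54)**2 = (606/11)**2 = 367236/121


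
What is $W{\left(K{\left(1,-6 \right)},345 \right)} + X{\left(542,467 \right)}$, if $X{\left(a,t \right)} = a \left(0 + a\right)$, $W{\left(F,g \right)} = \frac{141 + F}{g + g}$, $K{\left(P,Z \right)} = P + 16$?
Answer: $\frac{101348659}{345} \approx 2.9376 \cdot 10^{5}$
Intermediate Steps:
$K{\left(P,Z \right)} = 16 + P$
$W{\left(F,g \right)} = \frac{141 + F}{2 g}$
$X{\left(a,t \right)} = a^{2}$ ($X{\left(a,t \right)} = a a = a^{2}$)
$W{\left(K{\left(1,-6 \right)},345 \right)} + X{\left(542,467 \right)} = \frac{141 + \left(16 + 1\right)}{2 \cdot 345} + 542^{2} = \frac{1}{2} \cdot \frac{1}{345} \left(141 + 17\right) + 293764 = \frac{1}{2} \cdot \frac{1}{345} \cdot 158 + 293764 = \frac{79}{345} + 293764 = \frac{101348659}{345}$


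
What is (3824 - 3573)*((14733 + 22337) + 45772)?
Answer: 20793342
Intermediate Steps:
(3824 - 3573)*((14733 + 22337) + 45772) = 251*(37070 + 45772) = 251*82842 = 20793342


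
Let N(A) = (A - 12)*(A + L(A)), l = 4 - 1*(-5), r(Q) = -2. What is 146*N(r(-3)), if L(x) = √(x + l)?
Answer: 4088 - 2044*√7 ≈ -1319.9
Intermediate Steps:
l = 9 (l = 4 + 5 = 9)
L(x) = √(9 + x) (L(x) = √(x + 9) = √(9 + x))
N(A) = (-12 + A)*(A + √(9 + A)) (N(A) = (A - 12)*(A + √(9 + A)) = (-12 + A)*(A + √(9 + A)))
146*N(r(-3)) = 146*((-2)² - 12*(-2) - 12*√(9 - 2) - 2*√(9 - 2)) = 146*(4 + 24 - 12*√7 - 2*√7) = 146*(28 - 14*√7) = 4088 - 2044*√7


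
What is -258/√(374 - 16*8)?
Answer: -43*√246/41 ≈ -16.449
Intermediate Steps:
-258/√(374 - 16*8) = -258/√(374 - 128) = -258*√246/246 = -43*√246/41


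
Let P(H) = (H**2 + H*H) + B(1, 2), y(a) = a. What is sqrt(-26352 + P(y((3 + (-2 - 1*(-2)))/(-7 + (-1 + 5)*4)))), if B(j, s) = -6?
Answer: 2*I*sqrt(59305)/3 ≈ 162.35*I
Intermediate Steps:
P(H) = -6 + 2*H**2 (P(H) = (H**2 + H*H) - 6 = (H**2 + H**2) - 6 = 2*H**2 - 6 = -6 + 2*H**2)
sqrt(-26352 + P(y((3 + (-2 - 1*(-2)))/(-7 + (-1 + 5)*4)))) = sqrt(-26352 + (-6 + 2*((3 + (-2 - 1*(-2)))/(-7 + (-1 + 5)*4))**2)) = sqrt(-26352 + (-6 + 2*((3 + (-2 + 2))/(-7 + 4*4))**2)) = sqrt(-26352 + (-6 + 2*((3 + 0)/(-7 + 16))**2)) = sqrt(-26352 + (-6 + 2*(3/9)**2)) = sqrt(-26352 + (-6 + 2*(3*(1/9))**2)) = sqrt(-26352 + (-6 + 2*(1/3)**2)) = sqrt(-26352 + (-6 + 2*(1/9))) = sqrt(-26352 + (-6 + 2/9)) = sqrt(-26352 - 52/9) = sqrt(-237220/9) = 2*I*sqrt(59305)/3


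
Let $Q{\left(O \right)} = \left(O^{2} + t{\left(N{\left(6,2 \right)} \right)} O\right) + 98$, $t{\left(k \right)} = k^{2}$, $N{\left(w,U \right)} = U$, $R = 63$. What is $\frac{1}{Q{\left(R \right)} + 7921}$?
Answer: $\frac{1}{12240} \approx 8.1699 \cdot 10^{-5}$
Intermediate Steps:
$Q{\left(O \right)} = 98 + O^{2} + 4 O$ ($Q{\left(O \right)} = \left(O^{2} + 2^{2} O\right) + 98 = \left(O^{2} + 4 O\right) + 98 = 98 + O^{2} + 4 O$)
$\frac{1}{Q{\left(R \right)} + 7921} = \frac{1}{\left(98 + 63^{2} + 4 \cdot 63\right) + 7921} = \frac{1}{\left(98 + 3969 + 252\right) + 7921} = \frac{1}{4319 + 7921} = \frac{1}{12240}$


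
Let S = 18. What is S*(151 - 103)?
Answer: 864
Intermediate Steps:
S*(151 - 103) = 18*(151 - 103) = 18*48 = 864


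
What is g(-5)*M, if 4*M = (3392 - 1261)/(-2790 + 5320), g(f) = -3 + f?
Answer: -2131/1265 ≈ -1.6846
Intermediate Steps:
M = 2131/10120 (M = ((3392 - 1261)/(-2790 + 5320))/4 = (2131/2530)/4 = (2131*(1/2530))/4 = (1/4)*(2131/2530) = 2131/10120 ≈ 0.21057)
g(-5)*M = (-3 - 5)*(2131/10120) = -8*2131/10120 = -2131/1265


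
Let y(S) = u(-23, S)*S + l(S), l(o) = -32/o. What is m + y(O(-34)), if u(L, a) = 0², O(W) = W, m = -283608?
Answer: -4821320/17 ≈ -2.8361e+5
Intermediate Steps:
u(L, a) = 0
y(S) = -32/S (y(S) = 0*S - 32/S = 0 - 32/S = -32/S)
m + y(O(-34)) = -283608 - 32/(-34) = -283608 - 32*(-1/34) = -283608 + 16/17 = -4821320/17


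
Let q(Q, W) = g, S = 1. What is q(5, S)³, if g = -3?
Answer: -27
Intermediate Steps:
q(Q, W) = -3
q(5, S)³ = (-3)³ = -27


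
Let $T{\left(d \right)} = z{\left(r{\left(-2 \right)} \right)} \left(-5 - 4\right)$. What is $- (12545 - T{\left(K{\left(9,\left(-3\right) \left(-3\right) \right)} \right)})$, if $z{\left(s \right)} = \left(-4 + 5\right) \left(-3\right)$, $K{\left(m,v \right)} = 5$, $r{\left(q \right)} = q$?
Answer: $-12518$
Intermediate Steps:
$z{\left(s \right)} = -3$ ($z{\left(s \right)} = 1 \left(-3\right) = -3$)
$T{\left(d \right)} = 27$ ($T{\left(d \right)} = - 3 \left(-5 - 4\right) = \left(-3\right) \left(-9\right) = 27$)
$- (12545 - T{\left(K{\left(9,\left(-3\right) \left(-3\right) \right)} \right)}) = - (12545 - 27) = \left(-1\right) 12518 = -12518$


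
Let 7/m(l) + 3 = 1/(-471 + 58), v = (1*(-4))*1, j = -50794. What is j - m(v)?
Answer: -62981669/1240 ≈ -50792.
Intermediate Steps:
v = -4 (v = -4*1 = -4)
m(l) = -2891/1240 (m(l) = 7/(-3 + 1/(-471 + 58)) = 7/(-3 + 1/(-413)) = 7/(-3 - 1/413) = 7/(-1240/413) = 7*(-413/1240) = -2891/1240)
j - m(v) = -50794 - 1*(-2891/1240) = -50794 + 2891/1240 = -62981669/1240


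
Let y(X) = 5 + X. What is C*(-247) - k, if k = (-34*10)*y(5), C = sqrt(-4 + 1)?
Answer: 3400 - 247*I*sqrt(3) ≈ 3400.0 - 427.82*I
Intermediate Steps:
C = I*sqrt(3) (C = sqrt(-3) = I*sqrt(3) ≈ 1.732*I)
k = -3400 (k = (-34*10)*(5 + 5) = -340*10 = -3400)
C*(-247) - k = (I*sqrt(3))*(-247) - 1*(-3400) = -247*I*sqrt(3) + 3400 = 3400 - 247*I*sqrt(3)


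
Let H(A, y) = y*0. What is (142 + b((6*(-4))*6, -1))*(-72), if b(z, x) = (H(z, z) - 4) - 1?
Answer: -9864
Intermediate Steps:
H(A, y) = 0
b(z, x) = -5 (b(z, x) = (0 - 4) - 1 = -4 - 1 = -5)
(142 + b((6*(-4))*6, -1))*(-72) = (142 - 5)*(-72) = 137*(-72) = -9864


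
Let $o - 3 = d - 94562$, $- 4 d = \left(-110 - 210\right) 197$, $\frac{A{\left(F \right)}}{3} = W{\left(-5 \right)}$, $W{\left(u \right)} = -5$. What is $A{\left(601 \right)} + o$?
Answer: $-78814$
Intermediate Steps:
$A{\left(F \right)} = -15$ ($A{\left(F \right)} = 3 \left(-5\right) = -15$)
$d = 15760$ ($d = - \frac{\left(-110 - 210\right) 197}{4} = - \frac{\left(-320\right) 197}{4} = \left(- \frac{1}{4}\right) \left(-63040\right) = 15760$)
$o = -78799$ ($o = 3 + \left(15760 - 94562\right) = 3 - 78802 = -78799$)
$A{\left(601 \right)} + o = -15 - 78799 = -78814$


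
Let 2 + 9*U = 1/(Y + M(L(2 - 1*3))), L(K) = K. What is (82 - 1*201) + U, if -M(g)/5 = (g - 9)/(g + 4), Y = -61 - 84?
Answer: -413108/3465 ≈ -119.22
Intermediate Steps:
Y = -145
M(g) = -5*(-9 + g)/(4 + g) (M(g) = -5*(g - 9)/(g + 4) = -5*(-9 + g)/(4 + g))
U = -773/3465 (U = -2/9 + 1/(9*(-145 + 5*(9 - (2 - 1*3))/(4 + (2 - 1*3)))) = -2/9 + 1/(9*(-145 + 5*(9 - (2 - 3))/(4 + (2 - 3)))) = -2/9 + 1/(9*(-145 + 5*(9 - 1*(-1))/(4 - 1))) = -2/9 + 1/(9*(-145 + 5*(9 + 1)/3)) = -2/9 + 1/(9*(-145 + 5*(1/3)*10)) = -2/9 + 1/(9*(-145 + 50/3)) = -2/9 + 1/(9*(-385/3)) = -2/9 + (1/9)*(-3/385) = -2/9 - 1/1155 = -773/3465 ≈ -0.22309)
(82 - 1*201) + U = (82 - 1*201) - 773/3465 = (82 - 201) - 773/3465 = -119 - 773/3465 = -413108/3465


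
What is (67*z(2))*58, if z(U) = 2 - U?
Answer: 0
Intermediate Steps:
(67*z(2))*58 = (67*(2 - 1*2))*58 = (67*(2 - 2))*58 = (67*0)*58 = 0*58 = 0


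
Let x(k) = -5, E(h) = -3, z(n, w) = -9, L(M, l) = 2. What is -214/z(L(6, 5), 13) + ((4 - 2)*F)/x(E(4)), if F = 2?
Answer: 1034/45 ≈ 22.978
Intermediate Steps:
-214/z(L(6, 5), 13) + ((4 - 2)*F)/x(E(4)) = -214/(-9) + ((4 - 2)*2)/(-5) = -214*(-⅑) + (2*2)*(-⅕) = 214/9 + 4*(-⅕) = 214/9 - ⅘ = 1034/45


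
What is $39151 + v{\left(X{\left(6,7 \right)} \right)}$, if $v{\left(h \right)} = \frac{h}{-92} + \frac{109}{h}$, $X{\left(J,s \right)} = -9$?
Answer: $\frac{32407081}{828} \approx 39139.0$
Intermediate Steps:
$v{\left(h \right)} = \frac{109}{h} - \frac{h}{92}$ ($v{\left(h \right)} = h \left(- \frac{1}{92}\right) + \frac{109}{h} = - \frac{h}{92} + \frac{109}{h} = \frac{109}{h} - \frac{h}{92}$)
$39151 + v{\left(X{\left(6,7 \right)} \right)} = 39151 + \left(\frac{109}{-9} - - \frac{9}{92}\right) = 39151 + \left(109 \left(- \frac{1}{9}\right) + \frac{9}{92}\right) = 39151 + \left(- \frac{109}{9} + \frac{9}{92}\right) = 39151 - \frac{9947}{828} = \frac{32407081}{828}$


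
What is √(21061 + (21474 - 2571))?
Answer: 2*√9991 ≈ 199.91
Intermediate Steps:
√(21061 + (21474 - 2571)) = √(21061 + 18903) = √39964 = 2*√9991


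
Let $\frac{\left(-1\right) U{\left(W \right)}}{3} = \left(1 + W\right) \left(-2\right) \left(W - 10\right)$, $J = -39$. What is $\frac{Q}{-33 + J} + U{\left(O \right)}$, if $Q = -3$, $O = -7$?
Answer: $\frac{14689}{24} \approx 612.04$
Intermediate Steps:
$U{\left(W \right)} = - 3 \left(-10 + W\right) \left(-2 - 2 W\right)$ ($U{\left(W \right)} = - 3 \left(1 + W\right) \left(-2\right) \left(W - 10\right) = - 3 \left(-2 - 2 W\right) \left(W - 10\right) = - 3 \left(-2 - 2 W\right) \left(-10 + W\right) = - 3 \left(-10 + W\right) \left(-2 - 2 W\right)$)
$\frac{Q}{-33 + J} + U{\left(O \right)} = - \frac{3}{-33 - 39} - \left(-318 - 294\right) = - \frac{3}{-72} + \left(-60 + 378 + 6 \cdot 49\right) = \left(-3\right) \left(- \frac{1}{72}\right) + \left(-60 + 378 + 294\right) = \frac{1}{24} + 612 = \frac{14689}{24}$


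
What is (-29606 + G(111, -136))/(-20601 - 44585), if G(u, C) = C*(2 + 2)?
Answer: 15075/32593 ≈ 0.46252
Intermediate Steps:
G(u, C) = 4*C (G(u, C) = C*4 = 4*C)
(-29606 + G(111, -136))/(-20601 - 44585) = (-29606 + 4*(-136))/(-20601 - 44585) = (-29606 - 544)/(-65186) = -30150*(-1/65186) = 15075/32593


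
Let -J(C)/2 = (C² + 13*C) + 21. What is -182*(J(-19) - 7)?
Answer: 50414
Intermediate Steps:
J(C) = -42 - 26*C - 2*C² (J(C) = -2*((C² + 13*C) + 21) = -2*(21 + C² + 13*C) = -42 - 26*C - 2*C²)
-182*(J(-19) - 7) = -182*((-42 - 26*(-19) - 2*(-19)²) - 7) = -182*((-42 + 494 - 2*361) - 7) = -182*((-42 + 494 - 722) - 7) = -182*(-270 - 7) = -182*(-277) = 50414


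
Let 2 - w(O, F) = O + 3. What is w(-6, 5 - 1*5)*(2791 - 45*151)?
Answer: -20020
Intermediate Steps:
w(O, F) = -1 - O (w(O, F) = 2 - (O + 3) = 2 - (3 + O) = 2 + (-3 - O) = -1 - O)
w(-6, 5 - 1*5)*(2791 - 45*151) = (-1 - 1*(-6))*(2791 - 45*151) = (-1 + 6)*(2791 - 1*6795) = 5*(2791 - 6795) = 5*(-4004) = -20020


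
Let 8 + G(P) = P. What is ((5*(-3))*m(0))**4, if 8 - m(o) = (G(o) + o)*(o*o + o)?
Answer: 207360000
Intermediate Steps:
G(P) = -8 + P
m(o) = 8 - (-8 + 2*o)*(o + o**2) (m(o) = 8 - ((-8 + o) + o)*(o*o + o) = 8 - (-8 + 2*o)*(o**2 + o) = 8 - (-8 + 2*o)*(o + o**2))
((5*(-3))*m(0))**4 = ((5*(-3))*(8 - 2*0**3 + 6*0**2 + 8*0))**4 = (-15*(8 - 2*0 + 6*0 + 0))**4 = (-15*(8 + 0 + 0 + 0))**4 = (-15*8)**4 = (-120)**4 = 207360000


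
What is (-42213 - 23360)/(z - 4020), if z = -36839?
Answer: 65573/40859 ≈ 1.6049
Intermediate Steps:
(-42213 - 23360)/(z - 4020) = (-42213 - 23360)/(-36839 - 4020) = -65573/(-40859) = -65573*(-1/40859) = 65573/40859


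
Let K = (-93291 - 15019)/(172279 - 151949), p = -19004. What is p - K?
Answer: -38624301/2033 ≈ -18999.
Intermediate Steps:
K = -10831/2033 (K = -108310/20330 = -108310*1/20330 = -10831/2033 ≈ -5.3276)
p - K = -19004 - 1*(-10831/2033) = -19004 + 10831/2033 = -38624301/2033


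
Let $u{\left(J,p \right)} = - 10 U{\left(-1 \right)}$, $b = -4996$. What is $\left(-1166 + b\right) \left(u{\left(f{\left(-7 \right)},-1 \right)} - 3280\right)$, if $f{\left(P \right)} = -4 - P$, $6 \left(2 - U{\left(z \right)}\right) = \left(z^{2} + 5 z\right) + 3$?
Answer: $20344870$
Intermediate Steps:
$U{\left(z \right)} = \frac{3}{2} - \frac{5 z}{6} - \frac{z^{2}}{6}$ ($U{\left(z \right)} = 2 - \frac{\left(z^{2} + 5 z\right) + 3}{6} = 2 - \frac{3 + z^{2} + 5 z}{6} = 2 - \left(\frac{1}{2} + \frac{z^{2}}{6} + \frac{5 z}{6}\right) = \frac{3}{2} - \frac{5 z}{6} - \frac{z^{2}}{6}$)
$u{\left(J,p \right)} = - \frac{65}{3}$ ($u{\left(J,p \right)} = - 10 \left(\frac{3}{2} - - \frac{5}{6} - \frac{\left(-1\right)^{2}}{6}\right) = - 10 \left(\frac{3}{2} + \frac{5}{6} - \frac{1}{6}\right) = \left(-10\right) \frac{13}{6} = - \frac{65}{3}$)
$\left(-1166 + b\right) \left(u{\left(f{\left(-7 \right)},-1 \right)} - 3280\right) = \left(-1166 - 4996\right) \left(- \frac{65}{3} - 3280\right) = \left(-6162\right) \left(- \frac{9905}{3}\right) = 20344870$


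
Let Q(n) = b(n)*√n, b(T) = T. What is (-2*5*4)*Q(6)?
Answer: -240*√6 ≈ -587.88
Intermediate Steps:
Q(n) = n^(3/2) (Q(n) = n*√n = n^(3/2))
(-2*5*4)*Q(6) = (-2*5*4)*6^(3/2) = (-10*4)*(6*√6) = -240*√6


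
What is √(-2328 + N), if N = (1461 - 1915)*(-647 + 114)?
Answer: √239654 ≈ 489.54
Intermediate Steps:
N = 241982 (N = -454*(-533) = 241982)
√(-2328 + N) = √(-2328 + 241982) = √239654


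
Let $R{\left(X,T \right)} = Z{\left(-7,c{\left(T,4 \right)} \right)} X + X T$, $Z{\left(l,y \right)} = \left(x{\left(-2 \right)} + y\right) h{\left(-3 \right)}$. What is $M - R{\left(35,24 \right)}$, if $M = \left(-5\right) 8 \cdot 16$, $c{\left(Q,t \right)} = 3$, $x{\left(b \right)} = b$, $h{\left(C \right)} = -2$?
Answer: $-1410$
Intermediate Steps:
$Z{\left(l,y \right)} = 4 - 2 y$ ($Z{\left(l,y \right)} = \left(-2 + y\right) \left(-2\right) = 4 - 2 y$)
$R{\left(X,T \right)} = - 2 X + T X$ ($R{\left(X,T \right)} = \left(4 - 6\right) X + X T = \left(4 - 6\right) X + T X = - 2 X + T X$)
$M = -640$ ($M = \left(-40\right) 16 = -640$)
$M - R{\left(35,24 \right)} = -640 - 35 \left(-2 + 24\right) = -640 - 35 \cdot 22 = -640 - 770 = -1410$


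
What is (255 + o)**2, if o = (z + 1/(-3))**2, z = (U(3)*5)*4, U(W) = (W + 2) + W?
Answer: 53701573696/81 ≈ 6.6298e+8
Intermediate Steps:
U(W) = 2 + 2*W (U(W) = (2 + W) + W = 2 + 2*W)
z = 160 (z = ((2 + 2*3)*5)*4 = ((2 + 6)*5)*4 = (8*5)*4 = 40*4 = 160)
o = 229441/9 (o = (160 + 1/(-3))**2 = (160 - 1/3)**2 = (479/3)**2 = 229441/9 ≈ 25493.)
(255 + o)**2 = (255 + 229441/9)**2 = (231736/9)**2 = 53701573696/81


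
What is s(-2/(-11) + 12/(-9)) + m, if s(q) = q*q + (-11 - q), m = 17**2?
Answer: 305440/1089 ≈ 280.48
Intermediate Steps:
m = 289
s(q) = -11 + q**2 - q (s(q) = q**2 + (-11 - q) = -11 + q**2 - q)
s(-2/(-11) + 12/(-9)) + m = (-11 + (-2/(-11) + 12/(-9))**2 - (-2/(-11) + 12/(-9))) + 289 = (-11 + (-2*(-1/11) + 12*(-1/9))**2 - (-2*(-1/11) + 12*(-1/9))) + 289 = (-11 + (2/11 - 4/3)**2 - (2/11 - 4/3)) + 289 = (-11 + (-38/33)**2 - 1*(-38/33)) + 289 = (-11 + 1444/1089 + 38/33) + 289 = -9281/1089 + 289 = 305440/1089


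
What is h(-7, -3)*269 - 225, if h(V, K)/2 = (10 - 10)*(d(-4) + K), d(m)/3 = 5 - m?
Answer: -225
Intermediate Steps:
d(m) = 15 - 3*m (d(m) = 3*(5 - m) = 15 - 3*m)
h(V, K) = 0 (h(V, K) = 2*((10 - 10)*((15 - 3*(-4)) + K)) = 2*(0*((15 + 12) + K)) = 2*(0*(27 + K)) = 2*0 = 0)
h(-7, -3)*269 - 225 = 0*269 - 225 = 0 - 225 = -225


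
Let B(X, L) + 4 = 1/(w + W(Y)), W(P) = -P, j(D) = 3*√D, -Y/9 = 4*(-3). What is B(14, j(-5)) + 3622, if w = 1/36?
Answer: 14063130/3887 ≈ 3618.0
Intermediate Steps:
w = 1/36 ≈ 0.027778
Y = 108 (Y = -36*(-3) = -9*(-12) = 108)
B(X, L) = -15584/3887 (B(X, L) = -4 + 1/(1/36 - 1*108) = -4 + 1/(1/36 - 108) = -4 + 1/(-3887/36) = -4 - 36/3887 = -15584/3887)
B(14, j(-5)) + 3622 = -15584/3887 + 3622 = 14063130/3887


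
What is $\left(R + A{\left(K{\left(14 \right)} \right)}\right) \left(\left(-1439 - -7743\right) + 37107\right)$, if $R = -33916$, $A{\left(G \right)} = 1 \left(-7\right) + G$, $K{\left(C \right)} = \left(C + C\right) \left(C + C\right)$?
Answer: $-1438597129$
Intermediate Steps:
$K{\left(C \right)} = 4 C^{2}$ ($K{\left(C \right)} = 2 C 2 C = 4 C^{2}$)
$A{\left(G \right)} = -7 + G$
$\left(R + A{\left(K{\left(14 \right)} \right)}\right) \left(\left(-1439 - -7743\right) + 37107\right) = \left(-33916 - \left(7 - 4 \cdot 14^{2}\right)\right) \left(\left(-1439 - -7743\right) + 37107\right) = \left(-33916 + \left(-7 + 4 \cdot 196\right)\right) \left(\left(-1439 + 7743\right) + 37107\right) = \left(-33916 + \left(-7 + 784\right)\right) \left(6304 + 37107\right) = \left(-33916 + 777\right) 43411 = \left(-33139\right) 43411 = -1438597129$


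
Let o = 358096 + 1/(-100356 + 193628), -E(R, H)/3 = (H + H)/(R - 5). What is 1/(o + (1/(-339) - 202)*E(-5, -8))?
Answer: 52698680/18922283900149 ≈ 2.7850e-6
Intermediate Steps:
E(R, H) = -6*H/(-5 + R) (E(R, H) = -3*(H + H)/(R - 5) = -3*2*H/(-5 + R) = -6*H/(-5 + R))
o = 33400330113/93272 (o = 358096 + 1/93272 = 33400330113/93272 ≈ 3.5810e+5)
1/(o + (1/(-339) - 202)*E(-5, -8)) = 1/(33400330113/93272 + (1/(-339) - 202)*(-6*(-8)/(-5 - 5))) = 1/(33400330113/93272 + (-1/339 - 202)*(-6*(-8)/(-10))) = 1/(33400330113/93272 - (-136958)*(-8)*(-1)/(113*10)) = 1/(33400330113/93272 - 68479/339*(-24/5)) = 1/(33400330113/93272 + 547832/565) = 1/(18922283900149/52698680) = 52698680/18922283900149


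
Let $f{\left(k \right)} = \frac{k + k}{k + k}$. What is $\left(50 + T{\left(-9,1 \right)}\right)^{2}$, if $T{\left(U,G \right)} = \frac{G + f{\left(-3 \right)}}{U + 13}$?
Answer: $\frac{10201}{4} \approx 2550.3$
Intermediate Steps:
$f{\left(k \right)} = 1$ ($f{\left(k \right)} = \frac{2 k}{2 k} = 2 k \frac{1}{2 k} = 1$)
$T{\left(U,G \right)} = \frac{1 + G}{13 + U}$ ($T{\left(U,G \right)} = \frac{G + 1}{U + 13} = \frac{1 + G}{13 + U}$)
$\left(50 + T{\left(-9,1 \right)}\right)^{2} = \left(50 + \frac{1 + 1}{13 - 9}\right)^{2} = \left(50 + \frac{1}{4} \cdot 2\right)^{2} = \left(50 + \frac{1}{2}\right)^{2} = \left(\frac{101}{2}\right)^{2} = \frac{10201}{4}$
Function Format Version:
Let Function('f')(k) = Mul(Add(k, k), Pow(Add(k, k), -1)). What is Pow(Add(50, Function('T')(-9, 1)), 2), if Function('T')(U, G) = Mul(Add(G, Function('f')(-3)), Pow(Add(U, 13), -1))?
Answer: Rational(10201, 4) ≈ 2550.3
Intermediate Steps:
Function('f')(k) = 1 (Function('f')(k) = Mul(Mul(2, k), Pow(Mul(2, k), -1)) = Mul(Mul(2, k), Mul(Rational(1, 2), Pow(k, -1))) = 1)
Function('T')(U, G) = Mul(Pow(Add(13, U), -1), Add(1, G)) (Function('T')(U, G) = Mul(Add(G, 1), Pow(Add(U, 13), -1)) = Mul(Add(1, G), Pow(Add(13, U), -1)) = Mul(Pow(Add(13, U), -1), Add(1, G)))
Pow(Add(50, Function('T')(-9, 1)), 2) = Pow(Add(50, Mul(Pow(Add(13, -9), -1), Add(1, 1))), 2) = Pow(Add(50, Mul(Pow(4, -1), 2)), 2) = Pow(Add(50, Mul(Rational(1, 4), 2)), 2) = Pow(Add(50, Rational(1, 2)), 2) = Pow(Rational(101, 2), 2) = Rational(10201, 4)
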